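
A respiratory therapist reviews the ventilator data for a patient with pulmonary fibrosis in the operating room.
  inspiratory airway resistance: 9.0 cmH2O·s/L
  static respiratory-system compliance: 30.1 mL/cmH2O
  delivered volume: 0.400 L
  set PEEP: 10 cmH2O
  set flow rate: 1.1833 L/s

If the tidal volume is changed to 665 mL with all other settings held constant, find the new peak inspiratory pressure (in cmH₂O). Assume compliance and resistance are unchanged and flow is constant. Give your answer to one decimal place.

PIP = Vt/C + R·V̇ + PEEP (constant-flow equation of motion).
Only the elastic term changes: ΔPIP = ΔVt / C = (665 − 400) / 30.1 = 8.804 cmH2O.
Original PIP = 400/30.1 + 9.0×1.1833 + 10 = 33.939 cmH2O; new PIP = 33.939 + (8.804) = 42.743 cmH2O.

42.7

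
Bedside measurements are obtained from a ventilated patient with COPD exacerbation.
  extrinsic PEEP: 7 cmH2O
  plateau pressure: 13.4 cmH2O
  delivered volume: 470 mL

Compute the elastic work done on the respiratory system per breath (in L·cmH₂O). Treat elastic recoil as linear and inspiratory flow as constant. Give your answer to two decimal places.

Elastic work ≈ ½ × (Pplat − PEEP) × Vt = 0.5 × (13.4 − 7) × 0.470 L = 0.5 × 6.4 × 0.470 = 1.504 L·cmH2O.

1.50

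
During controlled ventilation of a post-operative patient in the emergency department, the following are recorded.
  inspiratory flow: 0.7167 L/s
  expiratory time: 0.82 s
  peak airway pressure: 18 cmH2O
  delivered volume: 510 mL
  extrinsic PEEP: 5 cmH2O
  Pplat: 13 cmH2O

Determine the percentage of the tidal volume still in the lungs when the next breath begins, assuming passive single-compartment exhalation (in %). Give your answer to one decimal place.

R = (PIP − Pplat)/V̇ = (18 − 13) / 0.7167 = 5.0/0.7167 = 6.976 cmH2O·s/L.
C = Vt/(Pplat − PEEP) = 510.0 / (13 − 5) = 510.0/8.0 = 63.75 mL/cmH2O.
τ = R × C = 6.976 × 0.06375 L/cmH2O = 0.4447 s.
Fraction remaining at end-expiration = e^(−Te/τ) = e^(−0.82/0.4447) = 0.1582 → 15.82%.

15.8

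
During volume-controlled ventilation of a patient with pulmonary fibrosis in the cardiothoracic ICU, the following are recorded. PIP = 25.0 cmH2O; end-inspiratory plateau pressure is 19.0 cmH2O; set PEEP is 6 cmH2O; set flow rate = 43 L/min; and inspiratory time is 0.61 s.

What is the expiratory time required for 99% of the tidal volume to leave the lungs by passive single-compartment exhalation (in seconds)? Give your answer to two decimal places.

Flow: 43 L/min ÷ 60 = 0.7167 L/s.
Vt = flow × Ti = 0.7167 L/s × 0.61 s × 1000 mL/L = 437.19 mL.
R = (PIP − Pplat)/V̇ = (25.0 − 19.0) / 0.7167 = 6.0/0.7167 = 8.372 cmH2O·s/L.
C = Vt/(Pplat − PEEP) = 437.19 / (19.0 − 6) = 437.19/13.0 = 33.63 mL/cmH2O.
τ = R × C = 8.372 × 0.03363 L/cmH2O = 0.2816 s.
t = −τ·ln(1 − 0.99) = −0.2816·ln(0.01) = 1.297 s.

1.30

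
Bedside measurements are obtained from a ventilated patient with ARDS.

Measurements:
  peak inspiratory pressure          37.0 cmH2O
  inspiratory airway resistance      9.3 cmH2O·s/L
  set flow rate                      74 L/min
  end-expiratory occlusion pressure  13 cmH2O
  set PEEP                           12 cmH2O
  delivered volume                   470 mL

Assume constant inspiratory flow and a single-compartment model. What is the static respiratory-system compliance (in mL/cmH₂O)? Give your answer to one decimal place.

Flow: 74 L/min ÷ 60 = 1.2333 L/s.
Total PEEP = 13 cmH2O (set 12 + intrinsic 1); this is the baseline alveolar pressure.
Equation of motion (constant flow): PIP = Vt/C + R·V̇ + PEEP.
Vt/C = PIP − R·V̇ − PEEP = 37.0 − 9.3×1.2333 − 13 = 37.0 − 11.47 − 13 = 12.53 cmH2O.
C = Vt / 12.53 = 470 / 12.53 = 37.51 mL/cmH2O.

37.5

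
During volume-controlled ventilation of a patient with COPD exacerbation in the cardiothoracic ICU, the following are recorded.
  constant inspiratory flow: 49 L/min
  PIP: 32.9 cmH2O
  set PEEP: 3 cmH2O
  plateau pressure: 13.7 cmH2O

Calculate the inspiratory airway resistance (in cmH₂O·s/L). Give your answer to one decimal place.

23.5

Flow: 49 L/min ÷ 60 = 0.8167 L/s.
Raw = (PIP − Pplat) / flow = (32.9 − 13.7) / 0.8167 = 19.2 / 0.8167 = 23.509 cmH2O·s/L.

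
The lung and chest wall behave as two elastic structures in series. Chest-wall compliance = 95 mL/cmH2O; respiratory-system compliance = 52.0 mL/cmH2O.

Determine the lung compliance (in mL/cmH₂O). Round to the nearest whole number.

1/CL = 1/Crs − 1/Ccw.
1/CL = 1/52.0 − 1/95 = 0.008704.
CL = 114.89 mL/cmH2O.

115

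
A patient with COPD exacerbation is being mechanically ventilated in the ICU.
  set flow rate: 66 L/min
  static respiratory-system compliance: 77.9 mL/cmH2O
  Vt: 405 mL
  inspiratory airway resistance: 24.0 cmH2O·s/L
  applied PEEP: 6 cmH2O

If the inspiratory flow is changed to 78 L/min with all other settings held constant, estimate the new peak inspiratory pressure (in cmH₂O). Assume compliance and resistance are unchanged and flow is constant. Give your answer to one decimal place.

42.4

Flow: 66 L/min ÷ 60 = 1.1 L/s.
New flow: 78 L/min ÷ 60 = 1.3 L/s.
PIP = Vt/C + R·V̇ + PEEP (constant-flow equation of motion).
Only the resistive term changes: ΔPIP = R × ΔV̇ = 24.0 × (1.3 − 1.1) = 24.0 × 0.2 = 4.8 cmH2O.
Original PIP = 405/77.9 + 24.0×1.1 + 6 = 37.599 cmH2O; new PIP = 37.599 + (4.8) = 42.399 cmH2O.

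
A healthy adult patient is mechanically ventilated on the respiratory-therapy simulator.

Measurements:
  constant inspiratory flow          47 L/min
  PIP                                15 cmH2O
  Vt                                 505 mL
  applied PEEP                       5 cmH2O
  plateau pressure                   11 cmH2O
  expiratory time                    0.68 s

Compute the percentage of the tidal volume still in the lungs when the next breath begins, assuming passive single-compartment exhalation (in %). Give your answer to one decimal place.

Flow: 47 L/min ÷ 60 = 0.7833 L/s.
R = (PIP − Pplat)/V̇ = (15 − 11) / 0.7833 = 4.0/0.7833 = 5.107 cmH2O·s/L.
C = Vt/(Pplat − PEEP) = 505.0 / (11 − 5) = 505.0/6.0 = 84.167 mL/cmH2O.
τ = R × C = 5.107 × 0.08417 L/cmH2O = 0.4299 s.
Fraction remaining at end-expiration = e^(−Te/τ) = e^(−0.68/0.4299) = 0.2056 → 20.56%.

20.6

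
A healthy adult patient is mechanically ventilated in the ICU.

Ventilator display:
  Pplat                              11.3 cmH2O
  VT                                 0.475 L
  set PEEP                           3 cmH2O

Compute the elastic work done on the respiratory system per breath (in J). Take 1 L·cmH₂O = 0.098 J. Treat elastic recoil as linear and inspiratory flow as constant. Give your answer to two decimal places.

0.19

Elastic work ≈ ½ × (Pplat − PEEP) × Vt = 0.5 × (11.3 − 3) × 0.475 L = 0.5 × 8.3 × 0.475 = 1.971 L·cmH2O.
× 0.098 J/(L·cmH2O) → 0.1932 J.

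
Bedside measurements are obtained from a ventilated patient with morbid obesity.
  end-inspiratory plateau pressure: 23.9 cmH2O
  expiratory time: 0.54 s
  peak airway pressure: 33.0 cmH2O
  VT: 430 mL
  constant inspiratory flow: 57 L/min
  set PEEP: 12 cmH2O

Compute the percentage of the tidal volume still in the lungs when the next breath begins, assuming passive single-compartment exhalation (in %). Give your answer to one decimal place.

Flow: 57 L/min ÷ 60 = 0.95 L/s.
R = (PIP − Pplat)/V̇ = (33.0 − 23.9) / 0.95 = 9.1/0.95 = 9.579 cmH2O·s/L.
C = Vt/(Pplat − PEEP) = 430.0 / (23.9 − 12) = 430.0/11.9 = 36.134 mL/cmH2O.
τ = R × C = 9.579 × 0.03613 L/cmH2O = 0.3461 s.
Fraction remaining at end-expiration = e^(−Te/τ) = e^(−0.54/0.3461) = 0.2101 → 21.01%.

21.0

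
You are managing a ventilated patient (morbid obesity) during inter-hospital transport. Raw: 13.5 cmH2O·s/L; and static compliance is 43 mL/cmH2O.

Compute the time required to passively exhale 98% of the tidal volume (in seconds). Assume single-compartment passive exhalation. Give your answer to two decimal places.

2.27

τ = R × C = 13.5 × 43 mL/cmH2O = 13.5 × 0.043 L/cmH2O = 0.5805 s.
Exhaled fraction f = 1 − e^(−t/τ) → t = −τ·ln(1 − f) = −0.5805·ln(0.02) = 2.271 s.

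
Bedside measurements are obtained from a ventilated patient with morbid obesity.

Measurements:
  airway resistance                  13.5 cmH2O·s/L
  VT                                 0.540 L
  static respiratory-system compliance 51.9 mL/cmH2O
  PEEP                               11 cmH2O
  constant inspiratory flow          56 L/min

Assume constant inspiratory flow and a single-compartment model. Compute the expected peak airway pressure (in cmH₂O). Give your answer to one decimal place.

Flow: 56 L/min ÷ 60 = 0.9333 L/s.
Equation of motion (constant flow): PIP = Vt/C + R·V̇ + PEEP.
PIP = 540/51.9 + 13.5×0.9333 + 11 = 10.405 + 12.6 + 11 = 34.005 cmH2O.

34.0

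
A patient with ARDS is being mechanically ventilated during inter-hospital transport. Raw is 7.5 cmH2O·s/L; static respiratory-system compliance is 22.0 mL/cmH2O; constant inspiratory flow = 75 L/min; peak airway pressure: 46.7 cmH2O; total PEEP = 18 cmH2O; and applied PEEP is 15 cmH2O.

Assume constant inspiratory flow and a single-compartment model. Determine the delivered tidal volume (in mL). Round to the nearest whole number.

Flow: 75 L/min ÷ 60 = 1.25 L/s.
Total PEEP = 18 cmH2O (set 15 + intrinsic 3); this is the baseline alveolar pressure.
Equation of motion (constant flow): PIP = Vt/C + R·V̇ + PEEP.
Vt/C = PIP − R·V̇ − PEEP = 46.7 − 9.375 − 18 = 19.325 cmH2O.
Vt = C × 19.325 = 22.0 × 19.325 = 425.15 mL.

425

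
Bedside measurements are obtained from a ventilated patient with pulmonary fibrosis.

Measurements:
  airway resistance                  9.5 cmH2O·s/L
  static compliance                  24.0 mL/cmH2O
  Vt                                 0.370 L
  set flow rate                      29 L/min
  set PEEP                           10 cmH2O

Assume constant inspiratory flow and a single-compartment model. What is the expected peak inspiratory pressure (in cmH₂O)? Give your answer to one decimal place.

30.0

Flow: 29 L/min ÷ 60 = 0.4833 L/s.
Equation of motion (constant flow): PIP = Vt/C + R·V̇ + PEEP.
PIP = 370/24.0 + 9.5×0.4833 + 10 = 15.417 + 4.591 + 10 = 30.008 cmH2O.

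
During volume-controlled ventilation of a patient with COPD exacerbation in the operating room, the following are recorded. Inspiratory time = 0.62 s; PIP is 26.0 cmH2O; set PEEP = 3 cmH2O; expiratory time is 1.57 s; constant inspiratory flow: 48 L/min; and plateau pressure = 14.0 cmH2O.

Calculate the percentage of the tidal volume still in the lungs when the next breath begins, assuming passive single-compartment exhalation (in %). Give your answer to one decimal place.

Flow: 48 L/min ÷ 60 = 0.8 L/s.
Vt = flow × Ti = 0.8 L/s × 0.62 s × 1000 mL/L = 496.0 mL.
R = (PIP − Pplat)/V̇ = (26.0 − 14.0) / 0.8 = 12.0/0.8 = 15.0 cmH2O·s/L.
C = Vt/(Pplat − PEEP) = 496.0 / (14.0 − 3) = 496.0/11.0 = 45.091 mL/cmH2O.
τ = R × C = 15.0 × 0.04509 L/cmH2O = 0.6764 s.
Fraction remaining at end-expiration = e^(−Te/τ) = e^(−1.57/0.6764) = 0.09816 → 9.816%.

9.8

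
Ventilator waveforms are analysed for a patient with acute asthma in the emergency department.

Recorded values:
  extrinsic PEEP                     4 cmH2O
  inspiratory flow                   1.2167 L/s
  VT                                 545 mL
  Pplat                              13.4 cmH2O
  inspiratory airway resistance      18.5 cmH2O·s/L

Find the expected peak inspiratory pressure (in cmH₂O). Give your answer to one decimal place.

PIP = Pplat + Raw × flow = 13.4 + 18.5 × 1.2167 = 13.4 + 22.509 = 35.909 cmH2O.

35.9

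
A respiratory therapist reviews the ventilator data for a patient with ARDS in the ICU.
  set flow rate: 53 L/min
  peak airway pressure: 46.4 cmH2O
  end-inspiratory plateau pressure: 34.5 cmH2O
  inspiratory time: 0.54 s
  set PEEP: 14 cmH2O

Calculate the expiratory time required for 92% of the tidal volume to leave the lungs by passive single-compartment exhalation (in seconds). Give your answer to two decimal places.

Flow: 53 L/min ÷ 60 = 0.8833 L/s.
Vt = flow × Ti = 0.8833 L/s × 0.54 s × 1000 mL/L = 476.98 mL.
R = (PIP − Pplat)/V̇ = (46.4 − 34.5) / 0.8833 = 11.9/0.8833 = 13.472 cmH2O·s/L.
C = Vt/(Pplat − PEEP) = 476.98 / (34.5 − 14) = 476.98/20.5 = 23.267 mL/cmH2O.
τ = R × C = 13.472 × 0.02327 L/cmH2O = 0.3135 s.
t = −τ·ln(1 − 0.92) = −0.3135·ln(0.08) = 0.7918 s.

0.79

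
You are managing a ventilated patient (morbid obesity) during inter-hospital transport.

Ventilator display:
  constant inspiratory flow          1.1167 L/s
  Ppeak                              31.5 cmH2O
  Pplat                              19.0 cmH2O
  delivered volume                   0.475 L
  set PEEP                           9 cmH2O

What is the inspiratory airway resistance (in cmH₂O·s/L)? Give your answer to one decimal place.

11.2

Raw = (PIP − Pplat) / flow = (31.5 − 19.0) / 1.1167 = 12.5 / 1.1167 = 11.194 cmH2O·s/L.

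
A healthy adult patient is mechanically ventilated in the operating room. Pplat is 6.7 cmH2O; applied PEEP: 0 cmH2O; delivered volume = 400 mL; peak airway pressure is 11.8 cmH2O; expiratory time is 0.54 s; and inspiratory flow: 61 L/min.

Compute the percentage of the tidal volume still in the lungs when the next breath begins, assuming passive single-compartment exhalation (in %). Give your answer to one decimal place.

16.5

Flow: 61 L/min ÷ 60 = 1.0167 L/s.
R = (PIP − Pplat)/V̇ = (11.8 − 6.7) / 1.0167 = 5.1/1.0167 = 5.016 cmH2O·s/L.
C = Vt/(Pplat − PEEP) = 400.0 / (6.7 − 0) = 400.0/6.7 = 59.701 mL/cmH2O.
τ = R × C = 5.016 × 0.0597 L/cmH2O = 0.2995 s.
Fraction remaining at end-expiration = e^(−Te/τ) = e^(−0.54/0.2995) = 0.1648 → 16.48%.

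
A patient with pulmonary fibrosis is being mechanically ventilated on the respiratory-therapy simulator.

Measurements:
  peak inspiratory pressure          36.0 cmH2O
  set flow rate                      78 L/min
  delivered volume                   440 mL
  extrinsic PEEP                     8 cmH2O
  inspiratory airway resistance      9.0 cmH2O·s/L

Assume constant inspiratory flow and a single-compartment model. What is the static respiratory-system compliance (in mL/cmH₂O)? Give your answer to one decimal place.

27.0

Flow: 78 L/min ÷ 60 = 1.3 L/s.
Equation of motion (constant flow): PIP = Vt/C + R·V̇ + PEEP.
Vt/C = PIP − R·V̇ − PEEP = 36.0 − 9.0×1.3 − 8 = 36.0 − 11.7 − 8 = 16.3 cmH2O.
C = Vt / 16.3 = 440 / 16.3 = 26.994 mL/cmH2O.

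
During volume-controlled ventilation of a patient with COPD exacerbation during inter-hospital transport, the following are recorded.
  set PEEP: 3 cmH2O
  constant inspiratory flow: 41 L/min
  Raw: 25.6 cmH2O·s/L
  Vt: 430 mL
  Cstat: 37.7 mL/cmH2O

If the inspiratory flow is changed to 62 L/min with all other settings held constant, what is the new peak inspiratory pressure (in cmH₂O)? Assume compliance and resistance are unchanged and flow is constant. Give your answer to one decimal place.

Flow: 41 L/min ÷ 60 = 0.6833 L/s.
New flow: 62 L/min ÷ 60 = 1.0333 L/s.
PIP = Vt/C + R·V̇ + PEEP (constant-flow equation of motion).
Only the resistive term changes: ΔPIP = R × ΔV̇ = 25.6 × (1.0333 − 0.6833) = 25.6 × 0.35 = 8.96 cmH2O.
Original PIP = 430/37.7 + 25.6×0.6833 + 3 = 31.898 cmH2O; new PIP = 31.898 + (8.96) = 40.858 cmH2O.

40.9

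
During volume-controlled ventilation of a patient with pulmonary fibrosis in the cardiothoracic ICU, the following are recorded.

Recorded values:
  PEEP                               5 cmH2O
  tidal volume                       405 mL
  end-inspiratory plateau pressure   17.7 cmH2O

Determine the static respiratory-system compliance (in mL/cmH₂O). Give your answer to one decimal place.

31.9

Cstat = Vt / (Pplat − PEEP) = 405 / (17.7 − 5) = 405 / 12.7 = 31.89 mL/cmH2O.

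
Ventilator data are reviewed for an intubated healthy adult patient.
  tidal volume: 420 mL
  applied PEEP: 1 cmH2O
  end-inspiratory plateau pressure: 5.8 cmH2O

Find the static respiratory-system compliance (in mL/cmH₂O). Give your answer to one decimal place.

87.5

Cstat = Vt / (Pplat − PEEP) = 420 / (5.8 − 1) = 420 / 4.8 = 87.5 mL/cmH2O.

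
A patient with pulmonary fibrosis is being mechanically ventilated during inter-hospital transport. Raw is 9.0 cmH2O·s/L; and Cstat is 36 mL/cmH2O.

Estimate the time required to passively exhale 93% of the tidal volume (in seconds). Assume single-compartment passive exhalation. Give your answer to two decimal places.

0.86

τ = R × C = 9.0 × 36 mL/cmH2O = 9.0 × 0.036 L/cmH2O = 0.324 s.
Exhaled fraction f = 1 − e^(−t/τ) → t = −τ·ln(1 − f) = −0.324·ln(0.07) = 0.8616 s.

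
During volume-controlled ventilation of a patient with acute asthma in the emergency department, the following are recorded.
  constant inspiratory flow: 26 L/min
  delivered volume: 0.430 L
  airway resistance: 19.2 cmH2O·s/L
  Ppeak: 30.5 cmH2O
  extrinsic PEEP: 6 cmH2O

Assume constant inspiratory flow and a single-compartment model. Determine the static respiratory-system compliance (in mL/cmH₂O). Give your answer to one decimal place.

26.6

Flow: 26 L/min ÷ 60 = 0.4333 L/s.
Equation of motion (constant flow): PIP = Vt/C + R·V̇ + PEEP.
Vt/C = PIP − R·V̇ − PEEP = 30.5 − 19.2×0.4333 − 6 = 30.5 − 8.319 − 6 = 16.181 cmH2O.
C = Vt / 16.181 = 430 / 16.181 = 26.574 mL/cmH2O.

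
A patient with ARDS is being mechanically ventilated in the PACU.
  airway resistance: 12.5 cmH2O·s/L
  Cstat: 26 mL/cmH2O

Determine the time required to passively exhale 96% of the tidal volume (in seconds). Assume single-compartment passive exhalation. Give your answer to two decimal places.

τ = R × C = 12.5 × 26 mL/cmH2O = 12.5 × 0.026 L/cmH2O = 0.325 s.
Exhaled fraction f = 1 − e^(−t/τ) → t = −τ·ln(1 − f) = −0.325·ln(0.04) = 1.046 s.

1.05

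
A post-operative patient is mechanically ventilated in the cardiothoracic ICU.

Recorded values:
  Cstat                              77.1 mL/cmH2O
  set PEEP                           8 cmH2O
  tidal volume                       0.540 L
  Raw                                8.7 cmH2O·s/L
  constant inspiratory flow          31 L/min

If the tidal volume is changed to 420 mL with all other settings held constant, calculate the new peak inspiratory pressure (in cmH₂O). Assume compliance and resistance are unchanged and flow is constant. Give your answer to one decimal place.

Flow: 31 L/min ÷ 60 = 0.5167 L/s.
PIP = Vt/C + R·V̇ + PEEP (constant-flow equation of motion).
Only the elastic term changes: ΔPIP = ΔVt / C = (420 − 540) / 77.1 = -1.556 cmH2O.
Original PIP = 540/77.1 + 8.7×0.5167 + 8 = 19.499 cmH2O; new PIP = 19.499 + (-1.556) = 17.943 cmH2O.

17.9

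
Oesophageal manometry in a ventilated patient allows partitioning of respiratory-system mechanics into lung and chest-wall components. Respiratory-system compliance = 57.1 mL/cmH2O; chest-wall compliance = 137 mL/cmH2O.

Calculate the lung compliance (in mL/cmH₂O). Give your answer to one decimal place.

1/CL = 1/Crs − 1/Ccw.
1/CL = 1/57.1 − 1/137 = 0.01021.
CL = 97.943 mL/cmH2O.

97.9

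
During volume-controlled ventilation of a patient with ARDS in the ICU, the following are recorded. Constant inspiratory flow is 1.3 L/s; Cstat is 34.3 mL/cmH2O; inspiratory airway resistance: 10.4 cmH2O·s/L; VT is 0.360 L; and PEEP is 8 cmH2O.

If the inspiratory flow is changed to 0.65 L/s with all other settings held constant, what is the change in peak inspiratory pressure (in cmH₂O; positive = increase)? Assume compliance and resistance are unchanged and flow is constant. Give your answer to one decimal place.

PIP = Vt/C + R·V̇ + PEEP (constant-flow equation of motion).
Only the resistive term changes: ΔPIP = R × ΔV̇ = 10.4 × (0.65 − 1.3) = 10.4 × -0.65 = -6.76 cmH2O.

-6.8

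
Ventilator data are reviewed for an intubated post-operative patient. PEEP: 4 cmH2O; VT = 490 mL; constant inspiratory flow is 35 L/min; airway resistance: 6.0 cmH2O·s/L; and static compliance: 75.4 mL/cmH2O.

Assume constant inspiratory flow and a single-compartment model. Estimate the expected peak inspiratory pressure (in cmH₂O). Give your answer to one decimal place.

14.0

Flow: 35 L/min ÷ 60 = 0.5833 L/s.
Equation of motion (constant flow): PIP = Vt/C + R·V̇ + PEEP.
PIP = 490/75.4 + 6.0×0.5833 + 4 = 6.499 + 3.5 + 4 = 13.999 cmH2O.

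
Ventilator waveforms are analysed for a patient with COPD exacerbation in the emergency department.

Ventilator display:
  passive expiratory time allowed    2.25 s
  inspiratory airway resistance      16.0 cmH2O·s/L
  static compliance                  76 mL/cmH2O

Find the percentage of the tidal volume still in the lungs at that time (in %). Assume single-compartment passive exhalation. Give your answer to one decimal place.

15.7

τ = R × C = 16.0 × 76 mL/cmH2O = 16.0 × 0.076 L/cmH2O = 1.216 s.
Passive exhalation: V(t)/V₀ = e^(−t/τ) = e^(−2.25/1.216) = 0.1572.
Fraction remaining = 0.1572 → 15.72%.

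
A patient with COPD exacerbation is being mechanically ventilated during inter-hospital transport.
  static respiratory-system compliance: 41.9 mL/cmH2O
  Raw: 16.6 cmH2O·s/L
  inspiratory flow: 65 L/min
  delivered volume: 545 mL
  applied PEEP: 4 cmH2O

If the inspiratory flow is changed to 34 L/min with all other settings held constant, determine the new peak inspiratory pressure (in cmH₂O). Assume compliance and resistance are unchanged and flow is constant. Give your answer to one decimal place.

Flow: 65 L/min ÷ 60 = 1.0833 L/s.
New flow: 34 L/min ÷ 60 = 0.5667 L/s.
PIP = Vt/C + R·V̇ + PEEP (constant-flow equation of motion).
Only the resistive term changes: ΔPIP = R × ΔV̇ = 16.6 × (0.5667 − 1.0833) = 16.6 × -0.5166 = -8.576 cmH2O.
Original PIP = 545/41.9 + 16.6×1.0833 + 4 = 34.99 cmH2O; new PIP = 34.99 + (-8.576) = 26.414 cmH2O.

26.4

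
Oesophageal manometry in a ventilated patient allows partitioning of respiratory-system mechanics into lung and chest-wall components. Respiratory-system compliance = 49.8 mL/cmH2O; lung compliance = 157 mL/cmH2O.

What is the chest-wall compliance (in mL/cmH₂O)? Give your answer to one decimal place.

1/Ccw = 1/Crs − 1/CL.
1/Ccw = 1/49.8 − 1/157 = 0.01371.
Ccw = 72.939 mL/cmH2O.

72.9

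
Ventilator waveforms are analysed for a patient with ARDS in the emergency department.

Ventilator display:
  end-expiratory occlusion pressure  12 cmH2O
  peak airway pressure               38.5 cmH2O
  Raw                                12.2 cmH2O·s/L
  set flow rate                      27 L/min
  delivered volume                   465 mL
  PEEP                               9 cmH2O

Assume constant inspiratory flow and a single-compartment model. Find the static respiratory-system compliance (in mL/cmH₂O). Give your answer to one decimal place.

22.1

Flow: 27 L/min ÷ 60 = 0.45 L/s.
Total PEEP = 12 cmH2O (set 9 + intrinsic 3); this is the baseline alveolar pressure.
Equation of motion (constant flow): PIP = Vt/C + R·V̇ + PEEP.
Vt/C = PIP − R·V̇ − PEEP = 38.5 − 12.2×0.45 − 12 = 38.5 − 5.49 − 12 = 21.01 cmH2O.
C = Vt / 21.01 = 465 / 21.01 = 22.132 mL/cmH2O.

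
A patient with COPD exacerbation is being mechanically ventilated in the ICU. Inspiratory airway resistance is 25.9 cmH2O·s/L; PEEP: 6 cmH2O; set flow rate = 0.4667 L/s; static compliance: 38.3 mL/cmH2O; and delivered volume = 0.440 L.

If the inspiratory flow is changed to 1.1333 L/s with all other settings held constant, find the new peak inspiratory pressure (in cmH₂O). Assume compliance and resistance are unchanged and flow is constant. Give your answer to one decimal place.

46.8

PIP = Vt/C + R·V̇ + PEEP (constant-flow equation of motion).
Only the resistive term changes: ΔPIP = R × ΔV̇ = 25.9 × (1.1333 − 0.4667) = 25.9 × 0.6666 = 17.265 cmH2O.
Original PIP = 440/38.3 + 25.9×0.4667 + 6 = 29.576 cmH2O; new PIP = 29.576 + (17.265) = 46.841 cmH2O.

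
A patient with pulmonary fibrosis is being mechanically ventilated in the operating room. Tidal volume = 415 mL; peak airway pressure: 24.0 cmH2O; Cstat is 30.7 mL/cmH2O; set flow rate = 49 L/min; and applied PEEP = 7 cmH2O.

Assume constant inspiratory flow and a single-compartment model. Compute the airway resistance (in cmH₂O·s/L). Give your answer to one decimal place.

4.3

Flow: 49 L/min ÷ 60 = 0.8167 L/s.
Equation of motion (constant flow): PIP = Vt/C + R·V̇ + PEEP.
R·V̇ = PIP − Vt/C − PEEP = 24.0 − 415/30.7 − 7 = 24.0 − 13.518 − 7 = 3.482 cmH2O.
R = 3.482 / 0.8167 = 4.263 cmH2O·s/L.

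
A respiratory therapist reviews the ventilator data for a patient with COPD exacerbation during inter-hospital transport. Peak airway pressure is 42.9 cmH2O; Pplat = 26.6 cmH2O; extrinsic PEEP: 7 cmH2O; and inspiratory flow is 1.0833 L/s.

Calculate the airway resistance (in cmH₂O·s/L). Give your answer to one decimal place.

15.0

Raw = (PIP − Pplat) / flow = (42.9 − 26.6) / 1.0833 = 16.3 / 1.0833 = 15.047 cmH2O·s/L.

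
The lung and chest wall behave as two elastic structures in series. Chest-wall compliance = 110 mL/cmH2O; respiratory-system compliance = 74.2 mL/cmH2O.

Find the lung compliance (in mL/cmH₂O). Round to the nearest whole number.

228

1/CL = 1/Crs − 1/Ccw.
1/CL = 1/74.2 − 1/110 = 0.004386.
CL = 228.0 mL/cmH2O.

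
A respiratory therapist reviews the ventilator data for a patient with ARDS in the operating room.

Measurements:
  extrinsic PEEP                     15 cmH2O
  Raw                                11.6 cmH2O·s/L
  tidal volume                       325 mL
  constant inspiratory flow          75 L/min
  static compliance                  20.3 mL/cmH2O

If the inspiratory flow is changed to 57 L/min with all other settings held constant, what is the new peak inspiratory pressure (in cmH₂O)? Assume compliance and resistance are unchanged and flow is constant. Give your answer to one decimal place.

Flow: 75 L/min ÷ 60 = 1.25 L/s.
New flow: 57 L/min ÷ 60 = 0.95 L/s.
PIP = Vt/C + R·V̇ + PEEP (constant-flow equation of motion).
Only the resistive term changes: ΔPIP = R × ΔV̇ = 11.6 × (0.95 − 1.25) = 11.6 × -0.3 = -3.48 cmH2O.
Original PIP = 325/20.3 + 11.6×1.25 + 15 = 45.51 cmH2O; new PIP = 45.51 + (-3.48) = 42.03 cmH2O.

42.0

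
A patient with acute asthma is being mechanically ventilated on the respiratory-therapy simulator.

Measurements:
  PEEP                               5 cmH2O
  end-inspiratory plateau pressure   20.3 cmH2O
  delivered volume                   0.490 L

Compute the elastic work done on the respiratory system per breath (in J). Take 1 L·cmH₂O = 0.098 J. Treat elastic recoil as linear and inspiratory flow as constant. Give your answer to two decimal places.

Elastic work ≈ ½ × (Pplat − PEEP) × Vt = 0.5 × (20.3 − 5) × 0.490 L = 0.5 × 15.3 × 0.490 = 3.749 L·cmH2O.
× 0.098 J/(L·cmH2O) → 0.3674 J.

0.37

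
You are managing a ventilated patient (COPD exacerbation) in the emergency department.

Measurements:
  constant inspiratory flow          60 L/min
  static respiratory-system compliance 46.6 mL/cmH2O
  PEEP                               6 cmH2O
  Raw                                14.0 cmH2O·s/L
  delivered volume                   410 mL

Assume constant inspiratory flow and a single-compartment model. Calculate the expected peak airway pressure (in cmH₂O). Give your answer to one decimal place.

Flow: 60 L/min ÷ 60 = 1 L/s.
Equation of motion (constant flow): PIP = Vt/C + R·V̇ + PEEP.
PIP = 410/46.6 + 14.0×1 + 6 = 8.798 + 14.0 + 6 = 28.798 cmH2O.

28.8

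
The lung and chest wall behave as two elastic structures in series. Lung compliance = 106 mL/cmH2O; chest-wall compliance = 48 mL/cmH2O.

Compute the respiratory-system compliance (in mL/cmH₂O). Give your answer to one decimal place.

33.0

Lung and chest wall are elastances in series: 1/Crs = 1/CL + 1/Ccw.
1/Crs = 1/106 + 1/48 = 0.03027.
Crs = 33.036 mL/cmH2O.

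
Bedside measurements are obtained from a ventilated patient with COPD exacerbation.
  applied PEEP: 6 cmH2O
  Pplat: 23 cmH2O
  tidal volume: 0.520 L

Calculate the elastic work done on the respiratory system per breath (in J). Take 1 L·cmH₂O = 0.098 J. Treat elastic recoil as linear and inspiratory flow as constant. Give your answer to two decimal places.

0.43

Elastic work ≈ ½ × (Pplat − PEEP) × Vt = 0.5 × (23 − 6) × 0.520 L = 0.5 × 17.0 × 0.520 = 4.42 L·cmH2O.
× 0.098 J/(L·cmH2O) → 0.4332 J.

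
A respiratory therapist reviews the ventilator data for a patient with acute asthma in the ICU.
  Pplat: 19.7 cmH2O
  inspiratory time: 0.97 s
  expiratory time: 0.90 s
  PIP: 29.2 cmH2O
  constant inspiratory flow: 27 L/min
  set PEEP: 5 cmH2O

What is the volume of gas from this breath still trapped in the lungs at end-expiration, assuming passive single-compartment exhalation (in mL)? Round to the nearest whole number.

104

Flow: 27 L/min ÷ 60 = 0.45 L/s.
Vt = flow × Ti = 0.45 L/s × 0.97 s × 1000 mL/L = 436.5 mL.
R = (PIP − Pplat)/V̇ = (29.2 − 19.7) / 0.45 = 9.5/0.45 = 21.111 cmH2O·s/L.
C = Vt/(Pplat − PEEP) = 436.5 / (19.7 − 5) = 436.5/14.7 = 29.694 mL/cmH2O.
τ = R × C = 21.111 × 0.02969 L/cmH2O = 0.6268 s.
Fraction remaining = e^(−Te/τ) = e^(−0.90/0.6268) = 0.2379.
Trapped volume = 436.5 × 0.2379 = 103.84 mL.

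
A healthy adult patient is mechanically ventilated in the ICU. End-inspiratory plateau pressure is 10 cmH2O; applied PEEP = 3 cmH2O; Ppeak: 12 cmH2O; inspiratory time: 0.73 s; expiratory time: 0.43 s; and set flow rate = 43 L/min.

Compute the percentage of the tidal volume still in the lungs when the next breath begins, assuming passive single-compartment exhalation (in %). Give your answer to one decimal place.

Flow: 43 L/min ÷ 60 = 0.7167 L/s.
Vt = flow × Ti = 0.7167 L/s × 0.73 s × 1000 mL/L = 523.19 mL.
R = (PIP − Pplat)/V̇ = (12 − 10) / 0.7167 = 2.0/0.7167 = 2.791 cmH2O·s/L.
C = Vt/(Pplat − PEEP) = 523.19 / (10 − 3) = 523.19/7.0 = 74.741 mL/cmH2O.
τ = R × C = 2.791 × 0.07474 L/cmH2O = 0.2086 s.
Fraction remaining at end-expiration = e^(−Te/τ) = e^(−0.43/0.2086) = 0.1273 → 12.73%.

12.7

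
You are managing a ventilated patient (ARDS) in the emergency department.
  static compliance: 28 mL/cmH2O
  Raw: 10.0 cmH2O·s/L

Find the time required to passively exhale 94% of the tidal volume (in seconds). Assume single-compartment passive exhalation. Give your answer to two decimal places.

τ = R × C = 10.0 × 28 mL/cmH2O = 10.0 × 0.028 L/cmH2O = 0.28 s.
Exhaled fraction f = 1 − e^(−t/τ) → t = −τ·ln(1 − f) = −0.28·ln(0.06) = 0.7878 s.

0.79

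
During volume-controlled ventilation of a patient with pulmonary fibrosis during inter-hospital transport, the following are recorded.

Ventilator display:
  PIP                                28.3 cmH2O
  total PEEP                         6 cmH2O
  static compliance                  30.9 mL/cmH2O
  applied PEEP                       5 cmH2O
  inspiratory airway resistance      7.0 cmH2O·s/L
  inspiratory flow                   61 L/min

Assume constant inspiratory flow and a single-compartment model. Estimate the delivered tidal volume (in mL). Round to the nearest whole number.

Flow: 61 L/min ÷ 60 = 1.0167 L/s.
Total PEEP = 6 cmH2O (set 5 + intrinsic 1); this is the baseline alveolar pressure.
Equation of motion (constant flow): PIP = Vt/C + R·V̇ + PEEP.
Vt/C = PIP − R·V̇ − PEEP = 28.3 − 7.117 − 6 = 15.183 cmH2O.
Vt = C × 15.183 = 30.9 × 15.183 = 469.15 mL.

469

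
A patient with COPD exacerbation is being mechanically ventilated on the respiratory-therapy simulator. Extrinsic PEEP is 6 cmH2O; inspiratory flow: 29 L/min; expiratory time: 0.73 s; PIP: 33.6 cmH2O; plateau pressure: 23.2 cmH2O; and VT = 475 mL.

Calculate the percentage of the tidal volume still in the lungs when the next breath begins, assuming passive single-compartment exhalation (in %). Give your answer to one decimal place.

Flow: 29 L/min ÷ 60 = 0.4833 L/s.
R = (PIP − Pplat)/V̇ = (33.6 − 23.2) / 0.4833 = 10.4/0.4833 = 21.519 cmH2O·s/L.
C = Vt/(Pplat − PEEP) = 475.0 / (23.2 − 6) = 475.0/17.2 = 27.616 mL/cmH2O.
τ = R × C = 21.519 × 0.02762 L/cmH2O = 0.5944 s.
Fraction remaining at end-expiration = e^(−Te/τ) = e^(−0.73/0.5944) = 0.2928 → 29.28%.

29.3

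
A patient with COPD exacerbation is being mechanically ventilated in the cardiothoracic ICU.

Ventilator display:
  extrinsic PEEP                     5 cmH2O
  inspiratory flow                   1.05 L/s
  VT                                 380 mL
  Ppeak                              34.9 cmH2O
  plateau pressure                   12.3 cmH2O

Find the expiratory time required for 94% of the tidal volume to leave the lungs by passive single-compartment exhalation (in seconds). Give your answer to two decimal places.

R = (PIP − Pplat)/V̇ = (34.9 − 12.3) / 1.05 = 22.6/1.05 = 21.524 cmH2O·s/L.
C = Vt/(Pplat − PEEP) = 380.0 / (12.3 − 5) = 380.0/7.3 = 52.055 mL/cmH2O.
τ = R × C = 21.524 × 0.05206 L/cmH2O = 1.121 s.
t = −τ·ln(1 − 0.94) = −1.121·ln(0.06) = 3.154 s.

3.15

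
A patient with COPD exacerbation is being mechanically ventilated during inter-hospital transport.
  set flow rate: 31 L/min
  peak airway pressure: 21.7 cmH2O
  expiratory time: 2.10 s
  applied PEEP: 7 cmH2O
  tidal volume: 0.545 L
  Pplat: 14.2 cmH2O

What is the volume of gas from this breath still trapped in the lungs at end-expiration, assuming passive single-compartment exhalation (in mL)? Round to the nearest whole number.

81

Flow: 31 L/min ÷ 60 = 0.5167 L/s.
R = (PIP − Pplat)/V̇ = (21.7 − 14.2) / 0.5167 = 7.5/0.5167 = 14.515 cmH2O·s/L.
C = Vt/(Pplat − PEEP) = 545.0 / (14.2 − 7) = 545.0/7.2 = 75.694 mL/cmH2O.
τ = R × C = 14.515 × 0.07569 L/cmH2O = 1.099 s.
Fraction remaining = e^(−Te/τ) = e^(−2.10/1.099) = 0.148.
Trapped volume = 545.0 × 0.148 = 80.66 mL.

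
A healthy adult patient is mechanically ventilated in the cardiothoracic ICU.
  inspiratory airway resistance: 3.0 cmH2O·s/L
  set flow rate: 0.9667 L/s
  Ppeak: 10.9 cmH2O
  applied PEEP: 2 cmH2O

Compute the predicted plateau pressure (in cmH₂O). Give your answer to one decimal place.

8.0

Pplat = PIP − Raw × flow = 10.9 − 3.0 × 0.9667 = 10.9 − 2.9 = 8.0 cmH2O.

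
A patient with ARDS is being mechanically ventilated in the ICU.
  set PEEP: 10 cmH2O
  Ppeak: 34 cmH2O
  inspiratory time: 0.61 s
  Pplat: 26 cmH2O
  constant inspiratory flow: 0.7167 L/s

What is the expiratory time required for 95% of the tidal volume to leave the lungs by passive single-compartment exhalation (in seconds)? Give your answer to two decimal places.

0.91

Vt = flow × Ti = 0.7167 L/s × 0.61 s × 1000 mL/L = 437.19 mL.
R = (PIP − Pplat)/V̇ = (34 − 26) / 0.7167 = 8.0/0.7167 = 11.162 cmH2O·s/L.
C = Vt/(Pplat − PEEP) = 437.19 / (26 − 10) = 437.19/16.0 = 27.324 mL/cmH2O.
τ = R × C = 11.162 × 0.02732 L/cmH2O = 0.3049 s.
t = −τ·ln(1 − 0.95) = −0.3049·ln(0.05) = 0.9134 s.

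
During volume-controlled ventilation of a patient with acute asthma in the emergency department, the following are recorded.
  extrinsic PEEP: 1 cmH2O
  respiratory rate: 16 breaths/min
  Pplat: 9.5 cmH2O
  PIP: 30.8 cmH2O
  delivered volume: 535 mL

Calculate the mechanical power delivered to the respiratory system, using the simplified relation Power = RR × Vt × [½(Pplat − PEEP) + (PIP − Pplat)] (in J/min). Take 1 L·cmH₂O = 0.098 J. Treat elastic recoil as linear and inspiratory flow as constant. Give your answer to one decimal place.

Per-breath work = Vt × [½(Pplat−PEEP) + (PIP−Pplat)] = 0.535 × [0.5×8.5 + 21.3] = 0.535 × 25.55 = 13.669 L·cmH2O.
Power = 16 × 13.669 = 218.7 L·cmH2O/min.
× 0.098 J/(L·cmH2O) → 21.433 J/min.

21.4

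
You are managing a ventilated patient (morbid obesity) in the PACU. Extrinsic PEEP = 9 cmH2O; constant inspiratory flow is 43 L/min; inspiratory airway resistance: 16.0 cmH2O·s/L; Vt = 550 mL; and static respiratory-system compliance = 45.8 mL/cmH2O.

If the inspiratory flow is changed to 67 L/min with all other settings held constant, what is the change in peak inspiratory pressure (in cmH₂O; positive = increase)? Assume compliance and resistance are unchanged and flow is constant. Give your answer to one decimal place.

Flow: 43 L/min ÷ 60 = 0.7167 L/s.
New flow: 67 L/min ÷ 60 = 1.1167 L/s.
PIP = Vt/C + R·V̇ + PEEP (constant-flow equation of motion).
Only the resistive term changes: ΔPIP = R × ΔV̇ = 16.0 × (1.1167 − 0.7167) = 16.0 × 0.4 = 6.4 cmH2O.

6.4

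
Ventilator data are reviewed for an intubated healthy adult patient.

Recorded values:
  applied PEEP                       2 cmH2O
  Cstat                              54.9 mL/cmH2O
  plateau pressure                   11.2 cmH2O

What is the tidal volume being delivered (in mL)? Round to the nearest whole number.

505

Vt = Cstat × (Pplat − PEEP) = 54.9 × (11.2 − 2) = 54.9 × 9.2 = 505.08 mL.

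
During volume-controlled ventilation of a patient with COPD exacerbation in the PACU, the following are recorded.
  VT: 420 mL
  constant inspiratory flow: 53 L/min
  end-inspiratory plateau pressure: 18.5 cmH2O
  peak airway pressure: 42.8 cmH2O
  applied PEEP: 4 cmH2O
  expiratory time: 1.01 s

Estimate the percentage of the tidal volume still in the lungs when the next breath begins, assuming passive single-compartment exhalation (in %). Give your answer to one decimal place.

Flow: 53 L/min ÷ 60 = 0.8833 L/s.
R = (PIP − Pplat)/V̇ = (42.8 − 18.5) / 0.8833 = 24.3/0.8833 = 27.51 cmH2O·s/L.
C = Vt/(Pplat − PEEP) = 420.0 / (18.5 − 4) = 420.0/14.5 = 28.966 mL/cmH2O.
τ = R × C = 27.51 × 0.02897 L/cmH2O = 0.797 s.
Fraction remaining at end-expiration = e^(−Te/τ) = e^(−1.01/0.797) = 0.2816 → 28.16%.

28.2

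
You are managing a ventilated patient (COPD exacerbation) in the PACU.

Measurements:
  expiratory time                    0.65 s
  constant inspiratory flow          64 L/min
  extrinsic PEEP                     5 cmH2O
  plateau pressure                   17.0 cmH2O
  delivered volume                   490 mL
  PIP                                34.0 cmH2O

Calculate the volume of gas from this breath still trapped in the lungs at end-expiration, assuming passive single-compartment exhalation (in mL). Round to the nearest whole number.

Flow: 64 L/min ÷ 60 = 1.0667 L/s.
R = (PIP − Pplat)/V̇ = (34.0 − 17.0) / 1.0667 = 17.0/1.0667 = 15.937 cmH2O·s/L.
C = Vt/(Pplat − PEEP) = 490.0 / (17.0 − 5) = 490.0/12.0 = 40.833 mL/cmH2O.
τ = R × C = 15.937 × 0.04083 L/cmH2O = 0.6507 s.
Fraction remaining = e^(−Te/τ) = e^(−0.65/0.6507) = 0.3683.
Trapped volume = 490.0 × 0.3683 = 180.47 mL.

180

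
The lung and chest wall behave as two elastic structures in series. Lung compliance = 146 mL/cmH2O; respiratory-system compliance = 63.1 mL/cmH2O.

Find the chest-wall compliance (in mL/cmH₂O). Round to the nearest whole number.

111

1/Ccw = 1/Crs − 1/CL.
1/Ccw = 1/63.1 − 1/146 = 0.008999.
Ccw = 111.12 mL/cmH2O.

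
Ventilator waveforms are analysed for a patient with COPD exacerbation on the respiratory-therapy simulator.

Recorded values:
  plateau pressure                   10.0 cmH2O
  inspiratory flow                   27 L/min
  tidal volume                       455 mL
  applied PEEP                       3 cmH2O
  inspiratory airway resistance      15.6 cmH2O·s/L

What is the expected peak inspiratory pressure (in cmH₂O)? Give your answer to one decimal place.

Flow: 27 L/min ÷ 60 = 0.45 L/s.
PIP = Pplat + Raw × flow = 10.0 + 15.6 × 0.45 = 10.0 + 7.02 = 17.02 cmH2O.

17.0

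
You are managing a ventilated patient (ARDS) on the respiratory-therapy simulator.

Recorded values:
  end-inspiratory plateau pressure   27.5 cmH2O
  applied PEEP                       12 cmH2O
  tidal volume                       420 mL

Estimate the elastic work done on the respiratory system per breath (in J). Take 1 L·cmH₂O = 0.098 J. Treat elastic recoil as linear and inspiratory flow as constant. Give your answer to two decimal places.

Elastic work ≈ ½ × (Pplat − PEEP) × Vt = 0.5 × (27.5 − 12) × 0.420 L = 0.5 × 15.5 × 0.420 = 3.255 L·cmH2O.
× 0.098 J/(L·cmH2O) → 0.319 J.

0.32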